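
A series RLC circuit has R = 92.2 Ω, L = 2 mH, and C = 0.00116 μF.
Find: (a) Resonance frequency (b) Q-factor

Step 1 — Resonance condition Im(Z)=0 gives ω₀ = 1/√(LC).
Step 2 — ω₀ = 1/√(0.002·1.16e-09) = 6.565e+05 rad/s.
Step 3 — f₀ = ω₀/(2π) = 1.045e+05 Hz.
Step 4 — Series Q: Q = ω₀L/R = 6.565e+05·0.002/92.2 = 14.24.

(a) f₀ = 1.045e+05 Hz  (b) Q = 14.24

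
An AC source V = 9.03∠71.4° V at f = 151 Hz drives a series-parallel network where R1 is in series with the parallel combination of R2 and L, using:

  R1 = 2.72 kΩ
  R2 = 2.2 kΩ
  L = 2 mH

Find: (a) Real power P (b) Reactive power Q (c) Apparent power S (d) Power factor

Step 1 — Angular frequency: ω = 2π·f = 2π·151 = 948.8 rad/s.
Step 2 — Component impedances:
  R1: Z = R = 2720 Ω
  R2: Z = R = 2200 Ω
  L: Z = jωL = j·948.8·0.002 = 0 + j1.898 Ω
Step 3 — Parallel branch: R2 || L = 1/(1/R2 + 1/L) = 0.001637 + j1.898 Ω.
Step 4 — Series with R1: Z_total = R1 + (R2 || L) = 2720 + j1.898 Ω = 2720∠0.0° Ω.
Step 5 — Source phasor: V = 9.03∠71.4° V = 2.88 + j8.558 V.
Step 6 — Current: I = V / Z = 0.001061 + j0.003146 A = 0.00332∠71.4° A.
Step 7 — Complex power: S = V·I* = 0.02998 + j2.091e-05 VA.
Step 8 — Real power: P = Re(S) = 0.02998 W.
Step 9 — Reactive power: Q = Im(S) = 2.091e-05 VAR.
Step 10 — Apparent power: |S| = 0.02998 VA.
Step 11 — Power factor: PF = P/|S| = 1 (lagging).

(a) P = 0.02998 W  (b) Q = 2.091e-05 VAR  (c) S = 0.02998 VA  (d) PF = 1 (lagging)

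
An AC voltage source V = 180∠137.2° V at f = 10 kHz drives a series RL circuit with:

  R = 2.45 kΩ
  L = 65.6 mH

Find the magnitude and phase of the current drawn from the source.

Step 1 — Angular frequency: ω = 2π·f = 2π·1e+04 = 6.283e+04 rad/s.
Step 2 — Component impedances:
  R: Z = R = 2450 Ω
  L: Z = jωL = j·6.283e+04·0.0656 = 0 + j4122 Ω
Step 3 — Series combination: Z_total = R + L = 2450 + j4122 Ω = 4795∠59.3° Ω.
Step 4 — Source phasor: V = 180∠137.2° V = -132.1 + j122.3 V.
Step 5 — Ohm's law: I = V / Z_total = (-132.1 + j122.3) / (2450 + j4122) = 0.007851 + j0.03671 A.
Step 6 — Convert to polar: |I| = 0.03754 A, ∠I = 77.9°.

I = 0.03754∠77.9° A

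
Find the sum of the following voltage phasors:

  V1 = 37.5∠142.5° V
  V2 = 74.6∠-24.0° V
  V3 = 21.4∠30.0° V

Step 1 — Convert each phasor to rectangular form:
  V1 = 37.5·(cos(142.5°) + j·sin(142.5°)) = -29.75 + j22.83 V
  V2 = 74.6·(cos(-24.0°) + j·sin(-24.0°)) = 68.15 - j30.34 V
  V3 = 21.4·(cos(30.0°) + j·sin(30.0°)) = 18.53 + j10.7 V
Step 2 — Sum components: V_total = 56.93 + j3.186 V.
Step 3 — Convert to polar: |V_total| = 57.02 V, ∠V_total = 3.2°.

V_total = 57.02∠3.2° V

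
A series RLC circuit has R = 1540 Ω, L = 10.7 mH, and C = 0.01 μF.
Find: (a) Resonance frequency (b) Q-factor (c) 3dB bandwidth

Step 1 — Resonance: ω₀ = 1/√(LC) = 1/√(0.0107·1e-08) = 9.667e+04 rad/s.
Step 2 — f₀ = ω₀/(2π) = 1.539e+04 Hz.
Step 3 — Series Q: Q = ω₀L/R = 9.667e+04·0.0107/1540 = 0.6717.
Step 4 — Bandwidth: Δω = ω₀/Q = 1.439e+05 rad/s; BW = Δω/(2π) = 2.291e+04 Hz.

(a) f₀ = 1.539e+04 Hz  (b) Q = 0.6717  (c) BW = 2.291e+04 Hz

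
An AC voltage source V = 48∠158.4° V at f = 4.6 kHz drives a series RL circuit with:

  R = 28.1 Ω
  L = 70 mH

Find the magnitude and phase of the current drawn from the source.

Step 1 — Angular frequency: ω = 2π·f = 2π·4600 = 2.89e+04 rad/s.
Step 2 — Component impedances:
  R: Z = R = 28.1 Ω
  L: Z = jωL = j·2.89e+04·0.07 = 0 + j2023 Ω
Step 3 — Series combination: Z_total = R + L = 28.1 + j2023 Ω = 2023∠89.2° Ω.
Step 4 — Source phasor: V = 48∠158.4° V = -44.63 + j17.67 V.
Step 5 — Ohm's law: I = V / Z_total = (-44.63 + j17.67) / (28.1 + j2023) = 0.008426 + j0.02218 A.
Step 6 — Convert to polar: |I| = 0.02372 A, ∠I = 69.2°.

I = 0.02372∠69.2° A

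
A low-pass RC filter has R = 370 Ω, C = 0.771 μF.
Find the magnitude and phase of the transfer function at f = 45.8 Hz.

Step 1 — Angular frequency: ω = 2π·45.8 = 287.8 rad/s.
Step 2 — Transfer function: H(jω) = 1/(1 + jωRC).
Step 3 — Denominator: 1 + jωRC = 1 + j·287.8·370·7.71e-07 = 1 + j0.08209.
Step 4 — H = 0.9933 - j0.08154.
Step 5 — Magnitude: |H| = 0.9966 (-0.0 dB); phase: φ = -4.7°.

|H| = 0.9966 (-0.0 dB), φ = -4.7°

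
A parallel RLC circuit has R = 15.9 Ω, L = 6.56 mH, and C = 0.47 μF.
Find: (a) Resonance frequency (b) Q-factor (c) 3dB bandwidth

Step 1 — Resonance: ω₀ = 1/√(LC) = 1/√(0.00656·4.7e-07) = 1.801e+04 rad/s.
Step 2 — f₀ = ω₀/(2π) = 2866 Hz.
Step 3 — Parallel Q: Q = R/(ω₀L) = 15.9/(1.801e+04·0.00656) = 0.1346.
Step 4 — Bandwidth: Δω = ω₀/Q = 1.338e+05 rad/s; BW = Δω/(2π) = 2.13e+04 Hz.

(a) f₀ = 2866 Hz  (b) Q = 0.1346  (c) BW = 2.13e+04 Hz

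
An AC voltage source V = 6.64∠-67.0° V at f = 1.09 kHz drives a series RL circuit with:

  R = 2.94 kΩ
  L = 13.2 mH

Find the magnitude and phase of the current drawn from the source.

Step 1 — Angular frequency: ω = 2π·f = 2π·1090 = 6849 rad/s.
Step 2 — Component impedances:
  R: Z = R = 2940 Ω
  L: Z = jωL = j·6849·0.0132 = 0 + j90.4 Ω
Step 3 — Series combination: Z_total = R + L = 2940 + j90.4 Ω = 2941∠1.8° Ω.
Step 4 — Source phasor: V = 6.64∠-67.0° V = 2.594 - j6.112 V.
Step 5 — Ohm's law: I = V / Z_total = (2.594 - j6.112) / (2940 + j90.4) = 0.0008178 - j0.002104 A.
Step 6 — Convert to polar: |I| = 0.002257 A, ∠I = -68.8°.

I = 0.002257∠-68.8° A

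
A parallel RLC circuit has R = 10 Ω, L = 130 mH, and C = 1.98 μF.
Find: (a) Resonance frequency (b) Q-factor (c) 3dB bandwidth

Step 1 — Resonance: ω₀ = 1/√(LC) = 1/√(0.13·1.98e-06) = 1971 rad/s.
Step 2 — f₀ = ω₀/(2π) = 313.7 Hz.
Step 3 — Parallel Q: Q = R/(ω₀L) = 10/(1971·0.13) = 0.03903.
Step 4 — Bandwidth: Δω = ω₀/Q = 5.051e+04 rad/s; BW = Δω/(2π) = 8038 Hz.

(a) f₀ = 313.7 Hz  (b) Q = 0.03903  (c) BW = 8038 Hz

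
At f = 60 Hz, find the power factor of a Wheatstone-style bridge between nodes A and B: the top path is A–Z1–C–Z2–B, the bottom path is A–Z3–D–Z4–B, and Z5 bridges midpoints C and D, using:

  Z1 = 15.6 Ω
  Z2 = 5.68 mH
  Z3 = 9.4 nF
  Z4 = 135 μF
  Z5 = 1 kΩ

Step 1 — Angular frequency: ω = 2π·f = 2π·60 = 377 rad/s.
Step 2 — Component impedances:
  Z1: Z = R = 15.6 Ω
  Z2: Z = jωL = j·377·0.00568 = 0 + j2.141 Ω
  Z3: Z = 1/(jωC) = -j/(ω·C) = 0 - j2.822e+05 Ω
  Z4: Z = 1/(jωC) = -j/(ω·C) = 0 - j19.65 Ω
  Z5: Z = R = 1000 Ω
Step 3 — Bridge requires nodal analysis (the Z5 bridge couples midpoints C and D, so the two paths cannot be reduced to a simple series/parallel combination). Setting node B to ground and injecting 1 A at node A, the 3-node admittance system at A, C, D solves to V_A = Z_AB = 15.6 + j2.141 Ω = 15.75∠7.8° Ω.
Step 4 — Power factor: PF = cos(φ) = Re(Z)/|Z| = 15.605/15.751 = 0.9907.
Step 5 — Type: Im(Z) = 2.141 ⇒ lagging (phase φ = 7.8°).

PF = 0.9907 (lagging, φ = 7.8°)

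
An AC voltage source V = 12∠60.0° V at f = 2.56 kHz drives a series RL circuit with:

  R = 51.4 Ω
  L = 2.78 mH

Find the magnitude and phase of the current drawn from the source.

Step 1 — Angular frequency: ω = 2π·f = 2π·2560 = 1.608e+04 rad/s.
Step 2 — Component impedances:
  R: Z = R = 51.4 Ω
  L: Z = jωL = j·1.608e+04·0.00278 = 0 + j44.72 Ω
Step 3 — Series combination: Z_total = R + L = 51.4 + j44.72 Ω = 68.13∠41.0° Ω.
Step 4 — Source phasor: V = 12∠60.0° V = 6 + j10.39 V.
Step 5 — Ohm's law: I = V / Z_total = (6 + j10.39) / (51.4 + j44.72) = 0.1666 + j0.05728 A.
Step 6 — Convert to polar: |I| = 0.1761 A, ∠I = 19.0°.

I = 0.1761∠19.0° A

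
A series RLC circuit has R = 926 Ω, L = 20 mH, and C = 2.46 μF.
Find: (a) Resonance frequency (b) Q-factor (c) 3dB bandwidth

Step 1 — Resonance condition Im(Z)=0 gives ω₀ = 1/√(LC).
Step 2 — ω₀ = 1/√(0.02·2.46e-06) = 4508 rad/s.
Step 3 — f₀ = ω₀/(2π) = 717.5 Hz.
Step 4 — Series Q: Q = ω₀L/R = 4508·0.02/926 = 0.09737.
Step 5 — 3dB bandwidth: Δω = ω₀/Q = 4.63e+04 rad/s; BW = Δω/(2π) = 7369 Hz.

(a) f₀ = 717.5 Hz  (b) Q = 0.09737  (c) BW = 7369 Hz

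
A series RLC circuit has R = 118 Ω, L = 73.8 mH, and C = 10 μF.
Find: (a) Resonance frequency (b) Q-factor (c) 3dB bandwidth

Step 1 — Resonance condition Im(Z)=0 gives ω₀ = 1/√(LC).
Step 2 — ω₀ = 1/√(0.0738·1e-05) = 1164 rad/s.
Step 3 — f₀ = ω₀/(2π) = 185.3 Hz.
Step 4 — Series Q: Q = ω₀L/R = 1164·0.0738/118 = 0.728.
Step 5 — 3dB bandwidth: Δω = ω₀/Q = 1599 rad/s; BW = Δω/(2π) = 254.5 Hz.

(a) f₀ = 185.3 Hz  (b) Q = 0.728  (c) BW = 254.5 Hz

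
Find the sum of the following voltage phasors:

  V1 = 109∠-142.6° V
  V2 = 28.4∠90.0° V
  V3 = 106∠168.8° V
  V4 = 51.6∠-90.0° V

Step 1 — Convert each phasor to rectangular form:
  V1 = 109·(cos(-142.6°) + j·sin(-142.6°)) = -86.59 - j66.2 V
  V2 = 28.4·(cos(90.0°) + j·sin(90.0°)) = 0 + j28.4 V
  V3 = 106·(cos(168.8°) + j·sin(168.8°)) = -104 + j20.59 V
  V4 = 51.6·(cos(-90.0°) + j·sin(-90.0°)) = 0 - j51.6 V
Step 2 — Sum components: V_total = -190.6 - j68.82 V.
Step 3 — Convert to polar: |V_total| = 202.6 V, ∠V_total = -160.1°.

V_total = 202.6∠-160.1° V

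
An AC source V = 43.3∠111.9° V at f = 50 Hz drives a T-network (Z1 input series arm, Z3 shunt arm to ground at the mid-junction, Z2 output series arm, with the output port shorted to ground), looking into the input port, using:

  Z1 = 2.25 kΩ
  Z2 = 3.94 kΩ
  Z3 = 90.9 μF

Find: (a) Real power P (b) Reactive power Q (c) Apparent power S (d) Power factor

Step 1 — Angular frequency: ω = 2π·f = 2π·50 = 314.2 rad/s.
Step 2 — Component impedances:
  Z1: Z = R = 2250 Ω
  Z2: Z = R = 3940 Ω
  Z3: Z = 1/(jωC) = -j/(ω·C) = 0 - j35.02 Ω
Step 3 — With the output port shorted to ground, the output series arm Z2 runs from the junction to ground; the shunt arm Z3 also runs from the junction to ground. They appear in parallel: Z3 || Z2 = 0.3112 - j35.01 Ω.
Step 4 — Series with input arm Z1: Z_in = Z1 + (Z3 || Z2) = 2250 - j35.01 Ω = 2251∠-0.9° Ω.
Step 5 — Source phasor: V = 43.3∠111.9° V = -16.15 + j40.18 V.
Step 6 — Current: I = V / Z = -0.007453 + j0.01774 A = 0.01924∠112.8° A.
Step 7 — Complex power: S = V·I* = 0.833 - j0.01296 VA.
Step 8 — Real power: P = Re(S) = 0.833 W.
Step 9 — Reactive power: Q = Im(S) = -0.01296 VAR.
Step 10 — Apparent power: |S| = 0.8331 VA.
Step 11 — Power factor: PF = P/|S| = 0.9999 (leading).

(a) P = 0.833 W  (b) Q = -0.01296 VAR  (c) S = 0.8331 VA  (d) PF = 0.9999 (leading)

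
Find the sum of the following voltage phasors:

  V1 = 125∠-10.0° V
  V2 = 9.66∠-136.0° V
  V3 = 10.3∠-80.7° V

Step 1 — Convert each phasor to rectangular form:
  V1 = 125·(cos(-10.0°) + j·sin(-10.0°)) = 123.1 - j21.71 V
  V2 = 9.66·(cos(-136.0°) + j·sin(-136.0°)) = -6.949 - j6.71 V
  V3 = 10.3·(cos(-80.7°) + j·sin(-80.7°)) = 1.665 - j10.16 V
Step 2 — Sum components: V_total = 117.8 - j38.58 V.
Step 3 — Convert to polar: |V_total| = 124 V, ∠V_total = -18.1°.

V_total = 124∠-18.1° V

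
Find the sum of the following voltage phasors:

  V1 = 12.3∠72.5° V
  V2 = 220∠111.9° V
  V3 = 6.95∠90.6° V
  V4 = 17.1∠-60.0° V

Step 1 — Convert each phasor to rectangular form:
  V1 = 12.3·(cos(72.5°) + j·sin(72.5°)) = 3.699 + j11.73 V
  V2 = 220·(cos(111.9°) + j·sin(111.9°)) = -82.06 + j204.1 V
  V3 = 6.95·(cos(90.6°) + j·sin(90.6°)) = -0.07278 + j6.95 V
  V4 = 17.1·(cos(-60.0°) + j·sin(-60.0°)) = 8.55 - j14.81 V
Step 2 — Sum components: V_total = -69.88 + j208 V.
Step 3 — Convert to polar: |V_total| = 219.4 V, ∠V_total = 108.6°.

V_total = 219.4∠108.6° V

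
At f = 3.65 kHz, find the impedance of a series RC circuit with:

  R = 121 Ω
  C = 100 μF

Step 1 — Angular frequency: ω = 2π·f = 2π·3650 = 2.293e+04 rad/s.
Step 2 — Component impedances:
  R: Z = R = 121 Ω
  C: Z = 1/(jωC) = -j/(ω·C) = 0 - j0.436 Ω
Step 3 — Series combination: Z_total = R + C = 121 - j0.436 Ω = 121∠-0.2° Ω.

Z = 121 - j0.436 Ω = 121∠-0.2° Ω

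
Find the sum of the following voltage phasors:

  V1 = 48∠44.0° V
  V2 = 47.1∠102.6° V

Step 1 — Convert each phasor to rectangular form:
  V1 = 48·(cos(44.0°) + j·sin(44.0°)) = 34.53 + j33.34 V
  V2 = 47.1·(cos(102.6°) + j·sin(102.6°)) = -10.27 + j45.97 V
Step 2 — Sum components: V_total = 24.25 + j79.31 V.
Step 3 — Convert to polar: |V_total| = 82.93 V, ∠V_total = 73.0°.

V_total = 82.93∠73.0° V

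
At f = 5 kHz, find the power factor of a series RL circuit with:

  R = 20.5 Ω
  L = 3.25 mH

Step 1 — Angular frequency: ω = 2π·f = 2π·5000 = 3.142e+04 rad/s.
Step 2 — Component impedances:
  R: Z = R = 20.5 Ω
  L: Z = jωL = j·3.142e+04·0.00325 = 0 + j102.1 Ω
Step 3 — Series combination: Z_total = R + L = 20.5 + j102.1 Ω = 104.1∠78.6° Ω.
Step 4 — Power factor: PF = cos(φ) = Re(Z)/|Z| = 20.5/104.1 = 0.1969.
Step 5 — Type: Im(Z) = 102.1 ⇒ lagging (phase φ = 78.6°).

PF = 0.1969 (lagging, φ = 78.6°)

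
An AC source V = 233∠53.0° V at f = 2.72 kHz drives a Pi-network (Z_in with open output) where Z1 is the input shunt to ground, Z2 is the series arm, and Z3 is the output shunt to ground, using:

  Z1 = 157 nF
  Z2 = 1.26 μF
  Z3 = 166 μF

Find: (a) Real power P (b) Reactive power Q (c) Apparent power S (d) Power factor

Step 1 — Angular frequency: ω = 2π·f = 2π·2720 = 1.709e+04 rad/s.
Step 2 — Component impedances:
  Z1: Z = 1/(jωC) = -j/(ω·C) = 0 - j372.7 Ω
  Z2: Z = 1/(jωC) = -j/(ω·C) = 0 - j46.44 Ω
  Z3: Z = 1/(jωC) = -j/(ω·C) = 0 - j0.3525 Ω
Step 3 — With open output, the series arm Z2 and the output shunt Z3 appear in series to ground: Z2 + Z3 = 0 - j46.79 Ω.
Step 4 — Parallel with input shunt Z1: Z_in = Z1 || (Z2 + Z3) = 0 - j41.57 Ω = 41.57∠-90.0° Ω.
Step 5 — Source phasor: V = 233∠53.0° V = 140.2 + j186.1 V.
Step 6 — Current: I = V / Z = -4.476 + j3.373 A = 5.605∠143.0° A.
Step 7 — Complex power: S = V·I* = 0 - j1306 VA.
Step 8 — Real power: P = Re(S) = 0 W.
Step 9 — Reactive power: Q = Im(S) = -1306 VAR.
Step 10 — Apparent power: |S| = 1306 VA.
Step 11 — Power factor: PF = P/|S| = 0 (leading).

(a) P = 0 W  (b) Q = -1306 VAR  (c) S = 1306 VA  (d) PF = 0 (leading)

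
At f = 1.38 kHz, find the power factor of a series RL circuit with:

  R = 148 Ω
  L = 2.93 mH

Step 1 — Angular frequency: ω = 2π·f = 2π·1380 = 8671 rad/s.
Step 2 — Component impedances:
  R: Z = R = 148 Ω
  L: Z = jωL = j·8671·0.00293 = 0 + j25.41 Ω
Step 3 — Series combination: Z_total = R + L = 148 + j25.41 Ω = 150.2∠9.7° Ω.
Step 4 — Power factor: PF = cos(φ) = Re(Z)/|Z| = 148/150.16 = 0.9856.
Step 5 — Type: Im(Z) = 25.41 ⇒ lagging (phase φ = 9.7°).

PF = 0.9856 (lagging, φ = 9.7°)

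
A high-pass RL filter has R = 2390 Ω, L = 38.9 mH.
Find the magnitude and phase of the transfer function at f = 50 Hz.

Step 1 — Angular frequency: ω = 2π·50 = 314.2 rad/s.
Step 2 — Transfer function: H(jω) = jωL/(R + jωL).
Step 3 — Numerator jωL = j·12.22; denominator R + jωL = 2390 + j12.22.
Step 4 — H = 2.615e-05 + j0.005113.
Step 5 — Magnitude: |H| = 0.005113 (-45.8 dB); phase: φ = 89.7°.

|H| = 0.005113 (-45.8 dB), φ = 89.7°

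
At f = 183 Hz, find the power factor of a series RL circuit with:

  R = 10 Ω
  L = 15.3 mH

Step 1 — Angular frequency: ω = 2π·f = 2π·183 = 1150 rad/s.
Step 2 — Component impedances:
  R: Z = R = 10 Ω
  L: Z = jωL = j·1150·0.0153 = 0 + j17.59 Ω
Step 3 — Series combination: Z_total = R + L = 10 + j17.59 Ω = 20.24∠60.4° Ω.
Step 4 — Power factor: PF = cos(φ) = Re(Z)/|Z| = 10/20.236 = 0.4942.
Step 5 — Type: Im(Z) = 17.59 ⇒ lagging (phase φ = 60.4°).

PF = 0.4942 (lagging, φ = 60.4°)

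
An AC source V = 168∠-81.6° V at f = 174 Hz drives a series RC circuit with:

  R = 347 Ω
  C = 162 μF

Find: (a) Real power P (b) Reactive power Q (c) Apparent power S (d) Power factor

Step 1 — Angular frequency: ω = 2π·f = 2π·174 = 1093 rad/s.
Step 2 — Component impedances:
  R: Z = R = 347 Ω
  C: Z = 1/(jωC) = -j/(ω·C) = 0 - j5.646 Ω
Step 3 — Series combination: Z_total = R + C = 347 - j5.646 Ω = 347∠-0.9° Ω.
Step 4 — Source phasor: V = 168∠-81.6° V = 24.54 - j166.2 V.
Step 5 — Current: I = V / Z = 0.0785 - j0.4777 A = 0.4841∠-80.7° A.
Step 6 — Complex power: S = V·I* = 81.32 - j1.323 VA.
Step 7 — Real power: P = Re(S) = 81.32 W.
Step 8 — Reactive power: Q = Im(S) = -1.323 VAR.
Step 9 — Apparent power: |S| = 81.33 VA.
Step 10 — Power factor: PF = P/|S| = 0.9999 (leading).

(a) P = 81.32 W  (b) Q = -1.323 VAR  (c) S = 81.33 VA  (d) PF = 0.9999 (leading)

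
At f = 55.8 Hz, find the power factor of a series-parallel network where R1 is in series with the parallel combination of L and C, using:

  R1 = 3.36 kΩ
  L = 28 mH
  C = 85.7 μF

Step 1 — Angular frequency: ω = 2π·f = 2π·55.8 = 350.6 rad/s.
Step 2 — Component impedances:
  R1: Z = R = 3360 Ω
  L: Z = jωL = j·350.6·0.028 = 0 + j9.817 Ω
  C: Z = 1/(jωC) = -j/(ω·C) = 0 - j33.28 Ω
Step 3 — Parallel branch: L || C = 1/(1/L + 1/C) = 0 + j13.92 Ω.
Step 4 — Series with R1: Z_total = R1 + (L || C) = 3360 + j13.92 Ω = 3360∠0.2° Ω.
Step 5 — Power factor: PF = cos(φ) = Re(Z)/|Z| = 3360/3360 = 1.
Step 6 — Type: Im(Z) = 13.92 ⇒ lagging (phase φ = 0.2°).

PF = 1 (lagging, φ = 0.2°)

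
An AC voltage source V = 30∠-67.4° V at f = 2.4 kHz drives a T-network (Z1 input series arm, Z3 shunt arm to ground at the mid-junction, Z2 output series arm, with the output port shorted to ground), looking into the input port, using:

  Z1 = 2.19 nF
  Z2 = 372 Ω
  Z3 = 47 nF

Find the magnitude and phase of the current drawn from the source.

Step 1 — Angular frequency: ω = 2π·f = 2π·2400 = 1.508e+04 rad/s.
Step 2 — Component impedances:
  Z1: Z = 1/(jωC) = -j/(ω·C) = 0 - j3.028e+04 Ω
  Z2: Z = R = 372 Ω
  Z3: Z = 1/(jωC) = -j/(ω·C) = 0 - j1411 Ω
Step 3 — With the output port shorted to ground, the output series arm Z2 runs from the junction to ground; the shunt arm Z3 also runs from the junction to ground. They appear in parallel: Z3 || Z2 = 347.8 - j91.7 Ω.
Step 4 — Series with input arm Z1: Z_in = Z1 + (Z3 || Z2) = 347.8 - j3.037e+04 Ω = 3.037e+04∠-89.3° Ω.
Step 5 — Source phasor: V = 30∠-67.4° V = 11.53 - j27.7 V.
Step 6 — Ohm's law: I = V / Z_total = (11.53 - j27.7) / (347.8 - j3.037e+04) = 0.0009161 + j0.0003691 A.
Step 7 — Convert to polar: |I| = 0.0009877 A, ∠I = 21.9°.

I = 0.0009877∠21.9° A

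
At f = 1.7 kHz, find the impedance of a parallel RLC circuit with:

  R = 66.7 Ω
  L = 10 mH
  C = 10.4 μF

Step 1 — Angular frequency: ω = 2π·f = 2π·1700 = 1.068e+04 rad/s.
Step 2 — Component impedances:
  R: Z = R = 66.7 Ω
  L: Z = jωL = j·1.068e+04·0.01 = 0 + j106.8 Ω
  C: Z = 1/(jωC) = -j/(ω·C) = 0 - j9.002 Ω
Step 3 — Parallel combination: 1/Z_total = 1/R + 1/L + 1/C; Z_total = 1.418 - j9.621 Ω = 9.725∠-81.6° Ω.

Z = 1.418 - j9.621 Ω = 9.725∠-81.6° Ω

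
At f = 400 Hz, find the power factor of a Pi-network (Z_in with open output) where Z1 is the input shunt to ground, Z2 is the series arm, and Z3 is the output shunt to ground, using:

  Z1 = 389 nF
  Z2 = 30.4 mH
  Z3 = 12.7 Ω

Step 1 — Angular frequency: ω = 2π·f = 2π·400 = 2513 rad/s.
Step 2 — Component impedances:
  Z1: Z = 1/(jωC) = -j/(ω·C) = 0 - j1023 Ω
  Z2: Z = jωL = j·2513·0.0304 = 0 + j76.4 Ω
  Z3: Z = R = 12.7 Ω
Step 3 — With open output, the series arm Z2 and the output shunt Z3 appear in series to ground: Z2 + Z3 = 12.7 + j76.4 Ω.
Step 4 — Parallel with input shunt Z1: Z_in = Z1 || (Z2 + Z3) = 14.83 + j82.37 Ω = 83.7∠79.8° Ω.
Step 5 — Power factor: PF = cos(φ) = Re(Z)/|Z| = 14.83/83.7 = 0.1772.
Step 6 — Type: Im(Z) = 82.37 ⇒ lagging (phase φ = 79.8°).

PF = 0.1772 (lagging, φ = 79.8°)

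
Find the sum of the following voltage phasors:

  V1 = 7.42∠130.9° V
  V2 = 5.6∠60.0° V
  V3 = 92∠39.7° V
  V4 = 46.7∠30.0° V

Step 1 — Convert each phasor to rectangular form:
  V1 = 7.42·(cos(130.9°) + j·sin(130.9°)) = -4.858 + j5.608 V
  V2 = 5.6·(cos(60.0°) + j·sin(60.0°)) = 2.8 + j4.85 V
  V3 = 92·(cos(39.7°) + j·sin(39.7°)) = 70.78 + j58.77 V
  V4 = 46.7·(cos(30.0°) + j·sin(30.0°)) = 40.44 + j23.35 V
Step 2 — Sum components: V_total = 109.2 + j92.57 V.
Step 3 — Convert to polar: |V_total| = 143.1 V, ∠V_total = 40.3°.

V_total = 143.1∠40.3° V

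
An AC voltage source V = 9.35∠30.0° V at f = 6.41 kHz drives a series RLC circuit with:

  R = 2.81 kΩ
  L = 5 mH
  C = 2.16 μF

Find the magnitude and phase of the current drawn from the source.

Step 1 — Angular frequency: ω = 2π·f = 2π·6410 = 4.028e+04 rad/s.
Step 2 — Component impedances:
  R: Z = R = 2810 Ω
  L: Z = jωL = j·4.028e+04·0.005 = 0 + j201.4 Ω
  C: Z = 1/(jωC) = -j/(ω·C) = 0 - j11.49 Ω
Step 3 — Series combination: Z_total = R + L + C = 2810 + j189.9 Ω = 2816∠3.9° Ω.
Step 4 — Source phasor: V = 9.35∠30.0° V = 8.097 + j4.675 V.
Step 5 — Ohm's law: I = V / Z_total = (8.097 + j4.675) / (2810 + j189.9) = 0.00298 + j0.001462 A.
Step 6 — Convert to polar: |I| = 0.00332 A, ∠I = 26.1°.

I = 0.00332∠26.1° A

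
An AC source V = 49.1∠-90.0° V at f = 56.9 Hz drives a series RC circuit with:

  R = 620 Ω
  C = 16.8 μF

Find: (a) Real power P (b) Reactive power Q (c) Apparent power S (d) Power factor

Step 1 — Angular frequency: ω = 2π·f = 2π·56.9 = 357.5 rad/s.
Step 2 — Component impedances:
  R: Z = R = 620 Ω
  C: Z = 1/(jωC) = -j/(ω·C) = 0 - j166.5 Ω
Step 3 — Series combination: Z_total = R + C = 620 - j166.5 Ω = 642∠-15.0° Ω.
Step 4 — Source phasor: V = 49.1∠-90.0° V = 0 - j49.1 V.
Step 5 — Current: I = V / Z = 0.01984 - j0.07387 A = 0.07648∠-75.0° A.
Step 6 — Complex power: S = V·I* = 3.627 - j0.974 VA.
Step 7 — Real power: P = Re(S) = 3.627 W.
Step 8 — Reactive power: Q = Im(S) = -0.974 VAR.
Step 9 — Apparent power: |S| = 3.755 VA.
Step 10 — Power factor: PF = P/|S| = 0.9658 (leading).

(a) P = 3.627 W  (b) Q = -0.974 VAR  (c) S = 3.755 VA  (d) PF = 0.9658 (leading)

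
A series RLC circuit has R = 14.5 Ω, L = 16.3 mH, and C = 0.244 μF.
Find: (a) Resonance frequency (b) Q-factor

Step 1 — Resonance condition Im(Z)=0 gives ω₀ = 1/√(LC).
Step 2 — ω₀ = 1/√(0.0163·2.44e-07) = 1.586e+04 rad/s.
Step 3 — f₀ = ω₀/(2π) = 2524 Hz.
Step 4 — Series Q: Q = ω₀L/R = 1.586e+04·0.0163/14.5 = 17.83.

(a) f₀ = 2524 Hz  (b) Q = 17.83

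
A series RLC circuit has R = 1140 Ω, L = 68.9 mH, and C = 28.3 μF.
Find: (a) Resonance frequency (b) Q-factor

Step 1 — Resonance condition Im(Z)=0 gives ω₀ = 1/√(LC).
Step 2 — ω₀ = 1/√(0.0689·2.83e-05) = 716.1 rad/s.
Step 3 — f₀ = ω₀/(2π) = 114 Hz.
Step 4 — Series Q: Q = ω₀L/R = 716.1·0.0689/1140 = 0.04328.

(a) f₀ = 114 Hz  (b) Q = 0.04328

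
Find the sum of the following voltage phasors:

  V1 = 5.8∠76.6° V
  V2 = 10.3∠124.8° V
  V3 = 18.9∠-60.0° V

Step 1 — Convert each phasor to rectangular form:
  V1 = 5.8·(cos(76.6°) + j·sin(76.6°)) = 1.344 + j5.642 V
  V2 = 10.3·(cos(124.8°) + j·sin(124.8°)) = -5.878 + j8.458 V
  V3 = 18.9·(cos(-60.0°) + j·sin(-60.0°)) = 9.45 - j16.37 V
Step 2 — Sum components: V_total = 4.916 - j2.268 V.
Step 3 — Convert to polar: |V_total| = 5.414 V, ∠V_total = -24.8°.

V_total = 5.414∠-24.8° V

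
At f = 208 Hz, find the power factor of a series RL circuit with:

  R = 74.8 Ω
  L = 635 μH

Step 1 — Angular frequency: ω = 2π·f = 2π·208 = 1307 rad/s.
Step 2 — Component impedances:
  R: Z = R = 74.8 Ω
  L: Z = jωL = j·1307·0.000635 = 0 + j0.8299 Ω
Step 3 — Series combination: Z_total = R + L = 74.8 + j0.8299 Ω = 74.8∠0.6° Ω.
Step 4 — Power factor: PF = cos(φ) = Re(Z)/|Z| = 74.8/74.805 = 0.9999.
Step 5 — Type: Im(Z) = 0.8299 ⇒ lagging (phase φ = 0.6°).

PF = 0.9999 (lagging, φ = 0.6°)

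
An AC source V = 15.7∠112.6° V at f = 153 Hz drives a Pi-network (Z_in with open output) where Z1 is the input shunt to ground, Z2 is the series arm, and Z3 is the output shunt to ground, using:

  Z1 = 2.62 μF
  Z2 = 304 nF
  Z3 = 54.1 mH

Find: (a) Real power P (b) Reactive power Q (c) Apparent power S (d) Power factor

Step 1 — Angular frequency: ω = 2π·f = 2π·153 = 961.3 rad/s.
Step 2 — Component impedances:
  Z1: Z = 1/(jωC) = -j/(ω·C) = 0 - j397 Ω
  Z2: Z = 1/(jωC) = -j/(ω·C) = 0 - j3422 Ω
  Z3: Z = jωL = j·961.3·0.0541 = 0 + j52.01 Ω
Step 3 — With open output, the series arm Z2 and the output shunt Z3 appear in series to ground: Z2 + Z3 = 0 - j3370 Ω.
Step 4 — Parallel with input shunt Z1: Z_in = Z1 || (Z2 + Z3) = 0 - j355.2 Ω = 355.2∠-90.0° Ω.
Step 5 — Source phasor: V = 15.7∠112.6° V = -6.033 + j14.49 V.
Step 6 — Current: I = V / Z = -0.04081 - j0.01699 A = 0.0442∠-157.4° A.
Step 7 — Complex power: S = V·I* = 0 - j0.694 VA.
Step 8 — Real power: P = Re(S) = 0 W.
Step 9 — Reactive power: Q = Im(S) = -0.694 VAR.
Step 10 — Apparent power: |S| = 0.694 VA.
Step 11 — Power factor: PF = P/|S| = 0 (leading).

(a) P = 0 W  (b) Q = -0.694 VAR  (c) S = 0.694 VA  (d) PF = 0 (leading)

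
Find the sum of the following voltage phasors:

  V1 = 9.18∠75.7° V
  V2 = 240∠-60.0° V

Step 1 — Convert each phasor to rectangular form:
  V1 = 9.18·(cos(75.7°) + j·sin(75.7°)) = 2.267 + j8.896 V
  V2 = 240·(cos(-60.0°) + j·sin(-60.0°)) = 120 - j207.8 V
Step 2 — Sum components: V_total = 122.3 - j199 V.
Step 3 — Convert to polar: |V_total| = 233.5 V, ∠V_total = -58.4°.

V_total = 233.5∠-58.4° V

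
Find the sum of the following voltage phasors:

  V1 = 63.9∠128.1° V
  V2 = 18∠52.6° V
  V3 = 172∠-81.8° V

Step 1 — Convert each phasor to rectangular form:
  V1 = 63.9·(cos(128.1°) + j·sin(128.1°)) = -39.43 + j50.29 V
  V2 = 18·(cos(52.6°) + j·sin(52.6°)) = 10.93 + j14.3 V
  V3 = 172·(cos(-81.8°) + j·sin(-81.8°)) = 24.53 - j170.2 V
Step 2 — Sum components: V_total = -3.964 - j105.7 V.
Step 3 — Convert to polar: |V_total| = 105.7 V, ∠V_total = -92.1°.

V_total = 105.7∠-92.1° V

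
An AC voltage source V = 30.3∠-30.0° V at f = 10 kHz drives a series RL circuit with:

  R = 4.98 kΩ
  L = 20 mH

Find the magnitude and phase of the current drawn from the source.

Step 1 — Angular frequency: ω = 2π·f = 2π·1e+04 = 6.283e+04 rad/s.
Step 2 — Component impedances:
  R: Z = R = 4980 Ω
  L: Z = jωL = j·6.283e+04·0.02 = 0 + j1257 Ω
Step 3 — Series combination: Z_total = R + L = 4980 + j1257 Ω = 5136∠14.2° Ω.
Step 4 — Source phasor: V = 30.3∠-30.0° V = 26.24 - j15.15 V.
Step 5 — Ohm's law: I = V / Z_total = (26.24 - j15.15) / (4980 + j1257) = 0.004232 - j0.00411 A.
Step 6 — Convert to polar: |I| = 0.005899 A, ∠I = -44.2°.

I = 0.005899∠-44.2° A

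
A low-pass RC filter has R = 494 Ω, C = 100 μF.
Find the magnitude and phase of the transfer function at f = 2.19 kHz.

Step 1 — Angular frequency: ω = 2π·2190 = 1.376e+04 rad/s.
Step 2 — Transfer function: H(jω) = 1/(1 + jωRC).
Step 3 — Denominator: 1 + jωRC = 1 + j·1.376e+04·494·0.0001 = 1 + j679.8.
Step 4 — H = 2.164e-06 - j0.001471.
Step 5 — Magnitude: |H| = 0.001471 (-56.6 dB); phase: φ = -89.9°.

|H| = 0.001471 (-56.6 dB), φ = -89.9°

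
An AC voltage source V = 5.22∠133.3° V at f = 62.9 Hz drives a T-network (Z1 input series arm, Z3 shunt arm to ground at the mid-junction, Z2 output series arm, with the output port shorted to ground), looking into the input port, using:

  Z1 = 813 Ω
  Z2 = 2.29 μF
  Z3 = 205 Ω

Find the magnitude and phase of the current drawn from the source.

Step 1 — Angular frequency: ω = 2π·f = 2π·62.9 = 395.2 rad/s.
Step 2 — Component impedances:
  Z1: Z = R = 813 Ω
  Z2: Z = 1/(jωC) = -j/(ω·C) = 0 - j1105 Ω
  Z3: Z = R = 205 Ω
Step 3 — With the output port shorted to ground, the output series arm Z2 runs from the junction to ground; the shunt arm Z3 also runs from the junction to ground. They appear in parallel: Z3 || Z2 = 198.2 - j36.77 Ω.
Step 4 — Series with input arm Z1: Z_in = Z1 + (Z3 || Z2) = 1011 - j36.77 Ω = 1012∠-2.1° Ω.
Step 5 — Source phasor: V = 5.22∠133.3° V = -3.58 + j3.799 V.
Step 6 — Ohm's law: I = V / Z_total = (-3.58 + j3.799) / (1011 - j36.77) = -0.003672 + j0.003623 A.
Step 7 — Convert to polar: |I| = 0.005159 A, ∠I = 135.4°.

I = 0.005159∠135.4° A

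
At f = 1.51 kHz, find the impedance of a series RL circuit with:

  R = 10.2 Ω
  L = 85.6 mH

Step 1 — Angular frequency: ω = 2π·f = 2π·1510 = 9488 rad/s.
Step 2 — Component impedances:
  R: Z = R = 10.2 Ω
  L: Z = jωL = j·9488·0.0856 = 0 + j812.1 Ω
Step 3 — Series combination: Z_total = R + L = 10.2 + j812.1 Ω = 812.2∠89.3° Ω.

Z = 10.2 + j812.1 Ω = 812.2∠89.3° Ω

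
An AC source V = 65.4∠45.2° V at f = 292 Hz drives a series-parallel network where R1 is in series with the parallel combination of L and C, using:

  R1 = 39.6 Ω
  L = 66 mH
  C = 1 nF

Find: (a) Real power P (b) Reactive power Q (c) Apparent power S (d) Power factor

Step 1 — Angular frequency: ω = 2π·f = 2π·292 = 1835 rad/s.
Step 2 — Component impedances:
  R1: Z = R = 39.6 Ω
  L: Z = jωL = j·1835·0.066 = 0 + j121.1 Ω
  C: Z = 1/(jωC) = -j/(ω·C) = 0 - j5.451e+05 Ω
Step 3 — Parallel branch: L || C = 1/(1/L + 1/C) = 0 + j121.1 Ω.
Step 4 — Series with R1: Z_total = R1 + (L || C) = 39.6 + j121.1 Ω = 127.4∠71.9° Ω.
Step 5 — Source phasor: V = 65.4∠45.2° V = 46.08 + j46.41 V.
Step 6 — Current: I = V / Z = 0.4585 - j0.2306 A = 0.5132∠-26.7° A.
Step 7 — Complex power: S = V·I* = 10.43 + j31.9 VA.
Step 8 — Real power: P = Re(S) = 10.43 W.
Step 9 — Reactive power: Q = Im(S) = 31.9 VAR.
Step 10 — Apparent power: |S| = 33.57 VA.
Step 11 — Power factor: PF = P/|S| = 0.3108 (lagging).

(a) P = 10.43 W  (b) Q = 31.9 VAR  (c) S = 33.57 VA  (d) PF = 0.3108 (lagging)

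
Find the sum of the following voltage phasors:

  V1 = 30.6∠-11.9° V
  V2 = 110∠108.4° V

Step 1 — Convert each phasor to rectangular form:
  V1 = 30.6·(cos(-11.9°) + j·sin(-11.9°)) = 29.94 - j6.31 V
  V2 = 110·(cos(108.4°) + j·sin(108.4°)) = -34.72 + j104.4 V
Step 2 — Sum components: V_total = -4.779 + j98.07 V.
Step 3 — Convert to polar: |V_total| = 98.18 V, ∠V_total = 92.8°.

V_total = 98.18∠92.8° V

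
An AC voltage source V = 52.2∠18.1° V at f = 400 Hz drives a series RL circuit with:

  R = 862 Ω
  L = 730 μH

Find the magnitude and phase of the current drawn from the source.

Step 1 — Angular frequency: ω = 2π·f = 2π·400 = 2513 rad/s.
Step 2 — Component impedances:
  R: Z = R = 862 Ω
  L: Z = jωL = j·2513·0.00073 = 0 + j1.835 Ω
Step 3 — Series combination: Z_total = R + L = 862 + j1.835 Ω = 862∠0.1° Ω.
Step 4 — Source phasor: V = 52.2∠18.1° V = 49.62 + j16.22 V.
Step 5 — Ohm's law: I = V / Z_total = (49.62 + j16.22) / (862 + j1.835) = 0.0576 + j0.01869 A.
Step 6 — Convert to polar: |I| = 0.06056 A, ∠I = 18.0°.

I = 0.06056∠18.0° A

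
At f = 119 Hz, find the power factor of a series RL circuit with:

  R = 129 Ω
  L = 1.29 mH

Step 1 — Angular frequency: ω = 2π·f = 2π·119 = 747.7 rad/s.
Step 2 — Component impedances:
  R: Z = R = 129 Ω
  L: Z = jωL = j·747.7·0.00129 = 0 + j0.9645 Ω
Step 3 — Series combination: Z_total = R + L = 129 + j0.9645 Ω = 129∠0.4° Ω.
Step 4 — Power factor: PF = cos(φ) = Re(Z)/|Z| = 129/129 = 1.
Step 5 — Type: Im(Z) = 0.9645 ⇒ lagging (phase φ = 0.4°).

PF = 1 (lagging, φ = 0.4°)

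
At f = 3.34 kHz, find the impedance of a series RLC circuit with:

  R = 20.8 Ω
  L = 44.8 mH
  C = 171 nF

Step 1 — Angular frequency: ω = 2π·f = 2π·3340 = 2.099e+04 rad/s.
Step 2 — Component impedances:
  R: Z = R = 20.8 Ω
  L: Z = jωL = j·2.099e+04·0.0448 = 0 + j940.2 Ω
  C: Z = 1/(jωC) = -j/(ω·C) = 0 - j278.7 Ω
Step 3 — Series combination: Z_total = R + L + C = 20.8 + j661.5 Ω = 661.8∠88.2° Ω.

Z = 20.8 + j661.5 Ω = 661.8∠88.2° Ω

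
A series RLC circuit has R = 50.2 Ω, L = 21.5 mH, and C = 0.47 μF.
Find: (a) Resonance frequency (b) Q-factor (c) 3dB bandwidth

Step 1 — Resonance: ω₀ = 1/√(LC) = 1/√(0.0215·4.7e-07) = 9948 rad/s.
Step 2 — f₀ = ω₀/(2π) = 1583 Hz.
Step 3 — Series Q: Q = ω₀L/R = 9948·0.0215/50.2 = 4.261.
Step 4 — Bandwidth: Δω = ω₀/Q = 2335 rad/s; BW = Δω/(2π) = 371.6 Hz.

(a) f₀ = 1583 Hz  (b) Q = 4.261  (c) BW = 371.6 Hz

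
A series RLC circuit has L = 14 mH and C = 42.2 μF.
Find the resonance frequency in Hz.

Step 1 — Resonance condition Im(Z)=0 gives ω₀ = 1/√(LC).
Step 2 — ω₀ = 1/√(0.014·4.22e-05) = 1301 rad/s.
Step 3 — f₀ = ω₀/(2π) = 207.1 Hz.

f₀ = 207.1 Hz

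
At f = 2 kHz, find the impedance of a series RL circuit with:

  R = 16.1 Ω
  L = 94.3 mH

Step 1 — Angular frequency: ω = 2π·f = 2π·2000 = 1.257e+04 rad/s.
Step 2 — Component impedances:
  R: Z = R = 16.1 Ω
  L: Z = jωL = j·1.257e+04·0.0943 = 0 + j1185 Ω
Step 3 — Series combination: Z_total = R + L = 16.1 + j1185 Ω = 1185∠89.2° Ω.

Z = 16.1 + j1185 Ω = 1185∠89.2° Ω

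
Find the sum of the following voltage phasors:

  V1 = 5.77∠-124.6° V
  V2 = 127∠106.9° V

Step 1 — Convert each phasor to rectangular form:
  V1 = 5.77·(cos(-124.6°) + j·sin(-124.6°)) = -3.276 - j4.749 V
  V2 = 127·(cos(106.9°) + j·sin(106.9°)) = -36.92 + j121.5 V
Step 2 — Sum components: V_total = -40.2 + j116.8 V.
Step 3 — Convert to polar: |V_total| = 123.5 V, ∠V_total = 109.0°.

V_total = 123.5∠109.0° V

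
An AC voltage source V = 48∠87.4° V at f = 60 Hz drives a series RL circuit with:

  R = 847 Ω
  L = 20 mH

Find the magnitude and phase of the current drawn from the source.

Step 1 — Angular frequency: ω = 2π·f = 2π·60 = 377 rad/s.
Step 2 — Component impedances:
  R: Z = R = 847 Ω
  L: Z = jωL = j·377·0.02 = 0 + j7.54 Ω
Step 3 — Series combination: Z_total = R + L = 847 + j7.54 Ω = 847∠0.5° Ω.
Step 4 — Source phasor: V = 48∠87.4° V = 2.177 + j47.95 V.
Step 5 — Ohm's law: I = V / Z_total = (2.177 + j47.95) / (847 + j7.54) = 0.003074 + j0.05658 A.
Step 6 — Convert to polar: |I| = 0.05667 A, ∠I = 86.9°.

I = 0.05667∠86.9° A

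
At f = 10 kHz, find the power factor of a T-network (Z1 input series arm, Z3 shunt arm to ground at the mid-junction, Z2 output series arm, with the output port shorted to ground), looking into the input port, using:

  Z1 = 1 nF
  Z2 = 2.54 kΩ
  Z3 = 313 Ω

Step 1 — Angular frequency: ω = 2π·f = 2π·1e+04 = 6.283e+04 rad/s.
Step 2 — Component impedances:
  Z1: Z = 1/(jωC) = -j/(ω·C) = 0 - j1.592e+04 Ω
  Z2: Z = R = 2540 Ω
  Z3: Z = R = 313 Ω
Step 3 — With the output port shorted to ground, the output series arm Z2 runs from the junction to ground; the shunt arm Z3 also runs from the junction to ground. They appear in parallel: Z3 || Z2 = 278.7 Ω.
Step 4 — Series with input arm Z1: Z_in = Z1 + (Z3 || Z2) = 278.7 - j1.592e+04 Ω = 1.592e+04∠-89.0° Ω.
Step 5 — Power factor: PF = cos(φ) = Re(Z)/|Z| = 278.7/1.592e+04 = 0.01751.
Step 6 — Type: Im(Z) = -1.592e+04 ⇒ leading (phase φ = -89.0°).

PF = 0.01751 (leading, φ = -89.0°)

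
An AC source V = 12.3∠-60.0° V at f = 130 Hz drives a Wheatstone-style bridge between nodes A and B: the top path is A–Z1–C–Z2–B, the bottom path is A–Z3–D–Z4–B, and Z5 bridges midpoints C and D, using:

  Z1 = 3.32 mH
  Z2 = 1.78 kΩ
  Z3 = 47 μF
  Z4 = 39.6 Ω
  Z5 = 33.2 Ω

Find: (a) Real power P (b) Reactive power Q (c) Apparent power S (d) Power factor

Step 1 — Angular frequency: ω = 2π·f = 2π·130 = 816.8 rad/s.
Step 2 — Component impedances:
  Z1: Z = jωL = j·816.8·0.00332 = 0 + j2.712 Ω
  Z2: Z = R = 1780 Ω
  Z3: Z = 1/(jωC) = -j/(ω·C) = 0 - j26.05 Ω
  Z4: Z = R = 39.6 Ω
  Z5: Z = R = 33.2 Ω
Step 3 — Bridge requires nodal analysis (the Z5 bridge couples midpoints C and D, so the two paths cannot be reduced to a simple series/parallel combination). Setting node B to ground and injecting 1 A at node A, the 3-node admittance system at A, C, D solves to V_A = Z_AB = 51.97 - j15.46 Ω = 54.22∠-16.6° Ω.
Step 4 — Source phasor: V = 12.3∠-60.0° V = 6.15 - j10.65 V.
Step 5 — Current: I = V / Z = 0.1647 - j0.156 A = 0.2269∠-43.4° A.
Step 6 — Complex power: S = V·I* = 2.675 - j0.7955 VA.
Step 7 — Real power: P = Re(S) = 2.675 W.
Step 8 — Reactive power: Q = Im(S) = -0.7955 VAR.
Step 9 — Apparent power: |S| = 2.79 VA.
Step 10 — Power factor: PF = P/|S| = 0.9585 (leading).

(a) P = 2.675 W  (b) Q = -0.7955 VAR  (c) S = 2.79 VA  (d) PF = 0.9585 (leading)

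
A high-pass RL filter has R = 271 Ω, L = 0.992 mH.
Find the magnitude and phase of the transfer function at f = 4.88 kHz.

Step 1 — Angular frequency: ω = 2π·4880 = 3.066e+04 rad/s.
Step 2 — Transfer function: H(jω) = jωL/(R + jωL).
Step 3 — Numerator jωL = j·30.42; denominator R + jωL = 271 + j30.42.
Step 4 — H = 0.01244 + j0.1108.
Step 5 — Magnitude: |H| = 0.1115 (-19.1 dB); phase: φ = 83.6°.

|H| = 0.1115 (-19.1 dB), φ = 83.6°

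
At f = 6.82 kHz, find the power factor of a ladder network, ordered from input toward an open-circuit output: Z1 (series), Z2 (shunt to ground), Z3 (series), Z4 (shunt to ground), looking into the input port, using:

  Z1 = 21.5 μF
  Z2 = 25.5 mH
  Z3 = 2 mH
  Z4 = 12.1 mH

Step 1 — Angular frequency: ω = 2π·f = 2π·6820 = 4.285e+04 rad/s.
Step 2 — Component impedances:
  Z1: Z = 1/(jωC) = -j/(ω·C) = 0 - j1.085 Ω
  Z2: Z = jωL = j·4.285e+04·0.0255 = 0 + j1093 Ω
  Z3: Z = jωL = j·4.285e+04·0.002 = 0 + j85.7 Ω
  Z4: Z = jωL = j·4.285e+04·0.0121 = 0 + j518.5 Ω
Step 3 — Ladder network (open output): work backward from the far end, alternating series and parallel combinations. Z_in = 0 + j388 Ω = 388∠90.0° Ω.
Step 4 — Power factor: PF = cos(φ) = Re(Z)/|Z| = 0/388 = 0.
Step 5 — Type: Im(Z) = 388 ⇒ lagging (phase φ = 90.0°).

PF = 0 (lagging, φ = 90.0°)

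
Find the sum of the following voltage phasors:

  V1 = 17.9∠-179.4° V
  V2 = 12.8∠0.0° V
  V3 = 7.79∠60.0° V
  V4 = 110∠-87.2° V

Step 1 — Convert each phasor to rectangular form:
  V1 = 17.9·(cos(-179.4°) + j·sin(-179.4°)) = -17.9 - j0.1874 V
  V2 = 12.8·(cos(0.0°) + j·sin(0.0°)) = 12.8 V
  V3 = 7.79·(cos(60.0°) + j·sin(60.0°)) = 3.895 + j6.746 V
  V4 = 110·(cos(-87.2°) + j·sin(-87.2°)) = 5.373 - j109.9 V
Step 2 — Sum components: V_total = 4.169 - j103.3 V.
Step 3 — Convert to polar: |V_total| = 103.4 V, ∠V_total = -87.7°.

V_total = 103.4∠-87.7° V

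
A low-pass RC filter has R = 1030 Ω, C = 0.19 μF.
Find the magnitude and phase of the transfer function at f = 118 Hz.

Step 1 — Angular frequency: ω = 2π·118 = 741.4 rad/s.
Step 2 — Transfer function: H(jω) = 1/(1 + jωRC).
Step 3 — Denominator: 1 + jωRC = 1 + j·741.4·1030·1.9e-07 = 1 + j0.1451.
Step 4 — H = 0.9794 - j0.1421.
Step 5 — Magnitude: |H| = 0.9896 (-0.1 dB); phase: φ = -8.3°.

|H| = 0.9896 (-0.1 dB), φ = -8.3°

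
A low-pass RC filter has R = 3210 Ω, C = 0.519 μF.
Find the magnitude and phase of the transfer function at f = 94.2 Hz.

Step 1 — Angular frequency: ω = 2π·94.2 = 591.9 rad/s.
Step 2 — Transfer function: H(jω) = 1/(1 + jωRC).
Step 3 — Denominator: 1 + jωRC = 1 + j·591.9·3210·5.19e-07 = 1 + j0.9861.
Step 4 — H = 0.507 - j0.5.
Step 5 — Magnitude: |H| = 0.7121 (-2.9 dB); phase: φ = -44.6°.

|H| = 0.7121 (-2.9 dB), φ = -44.6°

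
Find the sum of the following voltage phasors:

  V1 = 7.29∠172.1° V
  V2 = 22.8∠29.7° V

Step 1 — Convert each phasor to rectangular form:
  V1 = 7.29·(cos(172.1°) + j·sin(172.1°)) = -7.221 + j1.002 V
  V2 = 22.8·(cos(29.7°) + j·sin(29.7°)) = 19.8 + j11.3 V
Step 2 — Sum components: V_total = 12.58 + j12.3 V.
Step 3 — Convert to polar: |V_total| = 17.6 V, ∠V_total = 44.3°.

V_total = 17.6∠44.3° V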